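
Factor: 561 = 3^1*11^1 * 17^1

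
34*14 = 476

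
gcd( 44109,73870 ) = 1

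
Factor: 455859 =3^2*50651^1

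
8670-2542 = 6128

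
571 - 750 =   -  179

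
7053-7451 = - 398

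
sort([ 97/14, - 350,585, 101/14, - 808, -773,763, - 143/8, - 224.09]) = [-808, - 773, - 350, - 224.09, - 143/8, 97/14,101/14, 585 , 763 ] 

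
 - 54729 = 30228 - 84957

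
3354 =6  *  559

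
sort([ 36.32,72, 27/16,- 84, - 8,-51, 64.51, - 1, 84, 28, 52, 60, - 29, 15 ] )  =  [  -  84,-51, -29, - 8, - 1,27/16,15, 28, 36.32,  52,60,64.51, 72,84]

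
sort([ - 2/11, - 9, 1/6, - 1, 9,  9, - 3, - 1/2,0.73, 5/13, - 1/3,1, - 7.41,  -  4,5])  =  [ - 9, - 7.41, - 4, - 3 , - 1,-1/2, - 1/3, - 2/11,1/6, 5/13,0.73,1 , 5, 9,9]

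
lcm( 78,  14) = 546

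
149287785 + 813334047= 962621832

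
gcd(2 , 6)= 2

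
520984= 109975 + 411009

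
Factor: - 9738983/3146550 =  - 2^ ( - 1)*3^ (-1)*5^( -2)*11^( - 1 )*29^1 * 499^1*673^1* 1907^(-1 ) 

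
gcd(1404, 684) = 36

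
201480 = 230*876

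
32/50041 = 32/50041  =  0.00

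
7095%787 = 12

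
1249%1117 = 132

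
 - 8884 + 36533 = 27649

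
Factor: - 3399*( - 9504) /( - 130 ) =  - 16152048/65 = -2^4*3^4 * 5^(-1)*11^2 * 13^(  -  1 )*103^1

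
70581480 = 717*98440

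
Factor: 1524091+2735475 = 2^1*2129783^1 = 4259566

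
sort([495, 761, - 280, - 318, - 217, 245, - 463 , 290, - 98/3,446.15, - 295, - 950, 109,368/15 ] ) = [ - 950, - 463,  -  318, - 295 , - 280, - 217, - 98/3,368/15, 109, 245,290,446.15 , 495, 761]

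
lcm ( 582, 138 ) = 13386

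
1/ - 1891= -1 + 1890/1891=-0.00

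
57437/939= 61 + 158/939 = 61.17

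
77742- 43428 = 34314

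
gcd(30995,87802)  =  1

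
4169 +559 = 4728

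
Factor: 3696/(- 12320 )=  - 3/10 = - 2^ ( - 1)*3^1*5^(-1)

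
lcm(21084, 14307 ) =400596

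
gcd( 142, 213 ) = 71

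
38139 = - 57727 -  - 95866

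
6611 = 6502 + 109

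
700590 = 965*726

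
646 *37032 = 23922672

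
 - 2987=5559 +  - 8546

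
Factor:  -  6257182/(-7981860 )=2^( - 1 )*3^( - 1)*5^( - 1 ) * 151^ ( - 1 )*563^1*881^(-1)*5557^1  =  3128591/3990930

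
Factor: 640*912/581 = 583680/581  =  2^11*3^1*5^1*  7^( - 1)*19^1*83^( - 1)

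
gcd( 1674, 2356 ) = 62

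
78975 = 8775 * 9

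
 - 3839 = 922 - 4761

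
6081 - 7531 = -1450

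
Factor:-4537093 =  - 11^1*412463^1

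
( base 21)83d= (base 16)e14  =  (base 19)9id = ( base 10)3604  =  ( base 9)4844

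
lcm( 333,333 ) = 333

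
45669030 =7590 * 6017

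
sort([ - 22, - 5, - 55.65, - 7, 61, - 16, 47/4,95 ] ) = [-55.65, - 22, - 16, - 7, - 5,47/4, 61, 95]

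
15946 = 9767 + 6179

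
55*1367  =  75185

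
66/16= 4 + 1/8 = 4.12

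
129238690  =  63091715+66146975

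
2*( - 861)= - 1722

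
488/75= 6 + 38/75 = 6.51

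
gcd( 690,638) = 2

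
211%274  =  211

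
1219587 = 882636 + 336951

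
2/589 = 2/589 = 0.00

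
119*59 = 7021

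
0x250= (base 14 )304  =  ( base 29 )kc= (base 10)592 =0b1001010000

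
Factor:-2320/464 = - 5 = - 5^1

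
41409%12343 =4380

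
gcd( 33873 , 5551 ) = 7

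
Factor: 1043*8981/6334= 9367183/6334= 2^ ( - 1)*7^2*149^1*1283^1*3167^ ( - 1 )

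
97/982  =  97/982 =0.10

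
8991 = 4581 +4410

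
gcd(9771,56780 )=1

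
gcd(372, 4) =4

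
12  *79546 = 954552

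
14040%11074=2966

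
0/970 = 0 = 0.00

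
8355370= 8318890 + 36480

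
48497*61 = 2958317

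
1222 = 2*611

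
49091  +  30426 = 79517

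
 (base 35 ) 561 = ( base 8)14300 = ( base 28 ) 828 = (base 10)6336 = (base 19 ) ha9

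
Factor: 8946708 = 2^2*3^1*193^1*3863^1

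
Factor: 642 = 2^1 * 3^1*107^1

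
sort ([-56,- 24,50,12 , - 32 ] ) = [ - 56,-32,-24, 12,  50 ] 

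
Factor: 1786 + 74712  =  76498 = 2^1*23^1*1663^1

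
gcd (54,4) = 2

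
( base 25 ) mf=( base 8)1065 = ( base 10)565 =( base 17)1G4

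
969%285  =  114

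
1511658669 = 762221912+749436757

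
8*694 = 5552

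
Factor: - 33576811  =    -  33576811^1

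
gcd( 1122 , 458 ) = 2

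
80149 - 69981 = 10168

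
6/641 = 6/641 = 0.01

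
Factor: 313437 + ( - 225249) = 2^2 *3^1*7349^1 = 88188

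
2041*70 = 142870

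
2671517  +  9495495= 12167012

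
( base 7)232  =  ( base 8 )171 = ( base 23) 56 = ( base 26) 4H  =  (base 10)121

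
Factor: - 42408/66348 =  - 2^1 * 31^1*97^( - 1)= -62/97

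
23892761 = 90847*263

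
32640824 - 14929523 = 17711301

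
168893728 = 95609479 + 73284249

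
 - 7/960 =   -  1 + 953/960 = - 0.01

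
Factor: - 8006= - 2^1 * 4003^1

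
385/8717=385/8717 = 0.04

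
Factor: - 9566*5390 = - 2^2*5^1*7^2*11^1*4783^1 = - 51560740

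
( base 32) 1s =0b111100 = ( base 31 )1t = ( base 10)60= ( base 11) 55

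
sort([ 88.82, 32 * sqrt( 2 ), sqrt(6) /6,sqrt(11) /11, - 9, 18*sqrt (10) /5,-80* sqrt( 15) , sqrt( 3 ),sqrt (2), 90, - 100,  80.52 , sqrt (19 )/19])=[ - 80*sqrt(15 ), - 100, - 9, sqrt( 19)/19, sqrt( 11 )/11, sqrt (6 ) /6,sqrt (2 ), sqrt (3 ), 18*sqrt(  10 )/5, 32 * sqrt( 2), 80.52, 88.82, 90]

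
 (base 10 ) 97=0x61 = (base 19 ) 52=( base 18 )57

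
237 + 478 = 715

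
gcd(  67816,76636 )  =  196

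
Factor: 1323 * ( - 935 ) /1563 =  - 412335/521 = - 3^2*5^1*7^2*11^1*17^1*521^(-1 )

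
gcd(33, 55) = 11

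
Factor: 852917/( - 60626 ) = -2^(-1)  *13^1* 30313^( - 1) * 65609^1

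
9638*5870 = 56575060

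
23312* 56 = 1305472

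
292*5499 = 1605708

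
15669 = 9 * 1741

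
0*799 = 0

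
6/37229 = 6/37229 = 0.00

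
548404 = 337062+211342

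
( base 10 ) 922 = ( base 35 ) qc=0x39A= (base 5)12142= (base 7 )2455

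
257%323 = 257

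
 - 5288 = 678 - 5966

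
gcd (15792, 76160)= 112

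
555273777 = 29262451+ 526011326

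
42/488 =21/244 = 0.09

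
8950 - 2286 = 6664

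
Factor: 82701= 3^4*1021^1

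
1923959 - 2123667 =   -  199708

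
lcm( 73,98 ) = 7154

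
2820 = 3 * 940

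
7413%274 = 15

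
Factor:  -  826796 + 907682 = 80886=2^1*3^1*13^1*17^1*61^1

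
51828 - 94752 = - 42924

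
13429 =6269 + 7160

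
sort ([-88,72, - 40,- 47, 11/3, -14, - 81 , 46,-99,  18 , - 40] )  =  [ - 99,-88, - 81, - 47,  -  40,- 40, -14,11/3,18,46,72]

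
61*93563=5707343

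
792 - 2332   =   - 1540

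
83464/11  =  83464/11 = 7587.64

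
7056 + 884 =7940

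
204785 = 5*40957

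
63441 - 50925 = 12516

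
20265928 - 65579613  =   -45313685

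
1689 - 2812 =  - 1123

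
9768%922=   548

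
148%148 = 0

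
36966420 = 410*90162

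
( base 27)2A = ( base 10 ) 64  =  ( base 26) 2C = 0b1000000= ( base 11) 59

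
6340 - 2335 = 4005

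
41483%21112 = 20371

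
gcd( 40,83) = 1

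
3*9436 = 28308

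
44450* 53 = 2355850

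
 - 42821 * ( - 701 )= 30017521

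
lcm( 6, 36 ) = 36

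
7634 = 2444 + 5190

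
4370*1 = 4370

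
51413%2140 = 53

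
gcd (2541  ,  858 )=33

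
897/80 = 897/80 = 11.21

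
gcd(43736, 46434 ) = 142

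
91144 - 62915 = 28229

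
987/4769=987/4769 = 0.21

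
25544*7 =178808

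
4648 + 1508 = 6156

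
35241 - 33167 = 2074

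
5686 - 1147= 4539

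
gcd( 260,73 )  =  1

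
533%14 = 1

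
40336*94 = 3791584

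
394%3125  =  394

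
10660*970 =10340200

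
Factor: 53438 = 2^1 * 7^1 * 11^1 * 347^1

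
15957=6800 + 9157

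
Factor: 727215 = 3^1 * 5^1* 48481^1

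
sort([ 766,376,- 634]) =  [ - 634,376,766]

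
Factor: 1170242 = 2^1 * 293^1*1997^1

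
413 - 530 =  - 117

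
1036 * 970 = 1004920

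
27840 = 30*928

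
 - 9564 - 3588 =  - 13152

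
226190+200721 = 426911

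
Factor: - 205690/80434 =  - 335/131=-5^1*67^1* 131^( - 1 )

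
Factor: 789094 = 2^1*71^1*5557^1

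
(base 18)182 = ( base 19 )15E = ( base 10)470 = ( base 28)GM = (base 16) 1D6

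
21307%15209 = 6098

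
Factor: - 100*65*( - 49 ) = 2^2*5^3*7^2*13^1 = 318500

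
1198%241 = 234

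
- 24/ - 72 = 1/3 = 0.33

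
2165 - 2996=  - 831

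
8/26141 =8/26141 = 0.00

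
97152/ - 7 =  - 97152/7 = - 13878.86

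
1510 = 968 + 542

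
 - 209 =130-339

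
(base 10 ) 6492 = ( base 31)6ND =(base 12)3910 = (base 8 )14534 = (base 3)22220110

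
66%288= 66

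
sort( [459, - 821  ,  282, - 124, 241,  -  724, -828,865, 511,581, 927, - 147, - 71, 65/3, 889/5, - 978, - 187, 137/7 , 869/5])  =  [ - 978,  -  828, - 821, - 724, - 187, - 147, - 124, - 71, 137/7, 65/3,  869/5,889/5, 241,282,  459,  511, 581, 865,927]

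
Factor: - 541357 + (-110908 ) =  - 5^1 * 191^1*683^1  =  - 652265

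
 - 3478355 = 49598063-53076418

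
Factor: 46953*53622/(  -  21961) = -2517713766/21961 = - 2^1 * 3^7*37^1 * 47^1*331^1*21961^( - 1 ) 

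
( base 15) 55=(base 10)80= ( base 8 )120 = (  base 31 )2I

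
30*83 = 2490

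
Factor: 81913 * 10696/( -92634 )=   -  2^2 * 3^( - 1 ) * 7^1 * 13^1*191^1*6301^1 * 15439^( - 1)  =  - 438070724/46317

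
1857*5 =9285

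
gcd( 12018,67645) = 1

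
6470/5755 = 1294/1151 = 1.12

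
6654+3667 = 10321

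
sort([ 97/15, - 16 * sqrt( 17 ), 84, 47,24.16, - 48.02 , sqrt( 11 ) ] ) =[ - 16*sqrt( 17 ), - 48.02 , sqrt (11 ),97/15, 24.16, 47,  84] 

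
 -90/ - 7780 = 9/778= 0.01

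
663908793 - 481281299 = 182627494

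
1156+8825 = 9981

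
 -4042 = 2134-6176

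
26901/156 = 8967/52 = 172.44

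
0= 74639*0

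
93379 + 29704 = 123083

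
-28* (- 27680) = 775040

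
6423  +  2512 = 8935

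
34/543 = 34/543 = 0.06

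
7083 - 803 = 6280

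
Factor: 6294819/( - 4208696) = - 2^( - 3 ) * 3^1*1151^1*1823^1*526087^( - 1)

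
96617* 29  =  2801893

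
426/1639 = 426/1639 = 0.26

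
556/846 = 278/423   =  0.66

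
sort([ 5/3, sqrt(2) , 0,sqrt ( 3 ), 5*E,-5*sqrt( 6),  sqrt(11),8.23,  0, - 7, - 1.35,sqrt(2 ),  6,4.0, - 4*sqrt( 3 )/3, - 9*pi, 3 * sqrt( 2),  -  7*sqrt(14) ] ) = [ -9*pi , - 7*sqrt(14), - 5*sqrt(6), - 7, - 4*sqrt (3 ) /3,-1.35,0, 0,sqrt(2 ) , sqrt(2),5/3,sqrt( 3 ),sqrt( 11 ), 4.0,3 *sqrt( 2 ),6,8.23,5*E] 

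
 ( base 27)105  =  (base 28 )Q6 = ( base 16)2de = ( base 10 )734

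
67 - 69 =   -  2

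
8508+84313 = 92821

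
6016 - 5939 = 77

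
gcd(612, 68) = 68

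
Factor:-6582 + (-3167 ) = -9749 = - 9749^1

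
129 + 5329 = 5458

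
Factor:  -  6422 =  - 2^1*13^2*19^1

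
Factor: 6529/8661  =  3^( - 1 )*2887^(-1)*6529^1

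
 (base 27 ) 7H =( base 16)CE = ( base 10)206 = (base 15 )db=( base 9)248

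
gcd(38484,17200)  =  4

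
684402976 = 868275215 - 183872239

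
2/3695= 2/3695 = 0.00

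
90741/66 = 1374  +  19/22 = 1374.86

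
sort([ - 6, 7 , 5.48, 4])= [  -  6,4,5.48,  7]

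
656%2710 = 656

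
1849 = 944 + 905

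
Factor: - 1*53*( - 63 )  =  3339 = 3^2*7^1*53^1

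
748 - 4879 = -4131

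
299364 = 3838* 78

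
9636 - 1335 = 8301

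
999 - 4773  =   - 3774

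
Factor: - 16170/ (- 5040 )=2^( - 3)*3^(-1 )*7^1 * 11^1  =  77/24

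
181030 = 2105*86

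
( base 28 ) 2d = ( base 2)1000101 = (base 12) 59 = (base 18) 3F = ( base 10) 69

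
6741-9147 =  - 2406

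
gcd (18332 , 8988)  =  4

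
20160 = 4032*5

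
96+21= 117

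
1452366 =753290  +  699076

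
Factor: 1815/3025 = 3/5 = 3^1*5^(  -  1 ) 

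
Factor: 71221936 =2^4*2083^1*2137^1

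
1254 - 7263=  -  6009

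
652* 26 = 16952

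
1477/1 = 1477 = 1477.00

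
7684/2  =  3842  =  3842.00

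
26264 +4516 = 30780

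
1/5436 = 1/5436 = 0.00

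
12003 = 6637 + 5366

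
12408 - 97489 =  - 85081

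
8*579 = 4632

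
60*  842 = 50520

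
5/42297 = 5/42297 = 0.00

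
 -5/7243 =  - 5/7243 = -0.00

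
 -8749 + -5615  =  -14364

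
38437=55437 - 17000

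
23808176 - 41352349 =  - 17544173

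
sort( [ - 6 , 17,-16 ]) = [ - 16, - 6,17]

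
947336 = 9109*104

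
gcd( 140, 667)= 1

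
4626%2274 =78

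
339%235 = 104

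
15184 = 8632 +6552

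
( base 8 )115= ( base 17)49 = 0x4D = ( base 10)77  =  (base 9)85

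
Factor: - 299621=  - 7^1*23^1*1861^1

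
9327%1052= 911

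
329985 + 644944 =974929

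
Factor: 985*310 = 2^1*5^2*31^1 * 197^1 = 305350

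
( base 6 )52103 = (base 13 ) 3219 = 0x1b27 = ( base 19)104G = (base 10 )6951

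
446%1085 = 446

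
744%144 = 24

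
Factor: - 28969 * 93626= -2^1 * 13^2*59^1*277^1  *491^1 = - 2712251594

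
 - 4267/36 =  - 119 + 17/36  =  - 118.53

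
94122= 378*249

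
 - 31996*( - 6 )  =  191976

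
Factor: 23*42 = 2^1*3^1 *7^1*23^1 = 966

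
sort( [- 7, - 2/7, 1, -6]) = [ - 7, - 6, - 2/7,1] 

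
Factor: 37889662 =2^1*61^1*310571^1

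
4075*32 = 130400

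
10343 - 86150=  - 75807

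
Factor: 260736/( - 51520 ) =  - 2^1*3^1*5^(-1 )*23^( - 1 )*97^1 =-  582/115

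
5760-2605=3155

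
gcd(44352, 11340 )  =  252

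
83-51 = 32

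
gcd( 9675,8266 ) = 1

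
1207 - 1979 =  - 772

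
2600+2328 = 4928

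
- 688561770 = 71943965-760505735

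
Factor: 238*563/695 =2^1*5^ ( - 1 )*7^1*17^1*139^(-1)*563^1 =133994/695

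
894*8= 7152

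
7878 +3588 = 11466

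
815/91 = 815/91 = 8.96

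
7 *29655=207585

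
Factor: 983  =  983^1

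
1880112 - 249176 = 1630936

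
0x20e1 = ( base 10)8417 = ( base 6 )102545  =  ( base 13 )3AA6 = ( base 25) DBH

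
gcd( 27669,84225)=3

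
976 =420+556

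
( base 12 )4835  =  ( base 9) 12105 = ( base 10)8105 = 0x1FA9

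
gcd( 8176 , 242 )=2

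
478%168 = 142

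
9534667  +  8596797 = 18131464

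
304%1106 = 304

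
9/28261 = 9/28261 = 0.00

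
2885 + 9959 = 12844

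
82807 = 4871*17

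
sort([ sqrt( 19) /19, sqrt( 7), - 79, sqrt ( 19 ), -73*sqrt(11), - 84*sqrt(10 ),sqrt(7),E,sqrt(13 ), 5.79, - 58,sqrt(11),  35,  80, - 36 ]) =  [ - 84*sqrt( 10),-73*sqrt(11 ),-79 , - 58, - 36,sqrt ( 19 )/19,sqrt( 7), sqrt (7),E, sqrt(11),sqrt( 13),sqrt(19 ),5.79,35,80 ]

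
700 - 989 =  - 289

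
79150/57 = 1388 + 34/57 = 1388.60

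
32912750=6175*5330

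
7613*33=251229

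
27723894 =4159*6666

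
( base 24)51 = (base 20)61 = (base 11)100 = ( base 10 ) 121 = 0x79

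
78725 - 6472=72253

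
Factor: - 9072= - 2^4*3^4*7^1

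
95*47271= 4490745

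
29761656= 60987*488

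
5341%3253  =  2088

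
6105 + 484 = 6589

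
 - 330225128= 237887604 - 568112732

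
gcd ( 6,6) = 6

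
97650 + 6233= 103883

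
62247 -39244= 23003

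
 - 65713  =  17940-83653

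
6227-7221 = -994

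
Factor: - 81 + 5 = -2^2*19^1 = -76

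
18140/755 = 24 + 4/151 = 24.03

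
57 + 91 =148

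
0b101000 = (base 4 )220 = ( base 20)20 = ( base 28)1c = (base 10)40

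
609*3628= 2209452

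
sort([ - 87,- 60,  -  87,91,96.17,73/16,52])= [  -  87, - 87,-60,73/16, 52,91 , 96.17 ] 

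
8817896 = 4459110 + 4358786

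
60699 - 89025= - 28326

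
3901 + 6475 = 10376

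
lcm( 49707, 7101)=49707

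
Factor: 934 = 2^1 *467^1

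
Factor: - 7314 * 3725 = -27244650 = - 2^1*3^1*5^2*23^1*53^1*149^1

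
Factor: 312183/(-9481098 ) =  - 2^ ( - 1)*3^1*11^( - 1 )*34687^1*143653^( - 1)=- 104061/3160366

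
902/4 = 451/2=225.50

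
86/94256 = 1/1096=0.00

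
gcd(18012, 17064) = 948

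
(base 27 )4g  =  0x7c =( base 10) 124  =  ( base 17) 75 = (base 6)324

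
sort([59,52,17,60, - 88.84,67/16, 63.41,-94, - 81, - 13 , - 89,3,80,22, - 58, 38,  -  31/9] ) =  [-94,-89, - 88.84,  -  81,-58,-13 ,-31/9,3,67/16, 17, 22, 38,52 , 59,60,63.41,80]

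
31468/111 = 283+55/111  =  283.50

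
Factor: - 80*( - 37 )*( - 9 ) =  - 26640  =  - 2^4*3^2*5^1* 37^1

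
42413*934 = 39613742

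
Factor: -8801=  - 13^1 *677^1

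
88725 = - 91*( -975) 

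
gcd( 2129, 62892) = 1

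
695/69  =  10 + 5/69= 10.07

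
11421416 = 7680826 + 3740590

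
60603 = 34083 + 26520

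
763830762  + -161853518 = 601977244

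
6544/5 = 1308+4/5 = 1308.80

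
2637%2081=556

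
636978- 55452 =581526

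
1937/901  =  1937/901 =2.15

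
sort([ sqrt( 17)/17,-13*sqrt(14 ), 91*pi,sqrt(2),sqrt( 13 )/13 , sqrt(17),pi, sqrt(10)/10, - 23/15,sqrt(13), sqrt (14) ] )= [  -  13*sqrt ( 14), - 23/15,sqrt( 17)/17 , sqrt( 13 ) /13,sqrt ( 10 )/10,sqrt(2 ) , pi,sqrt(13),sqrt (14 ),sqrt( 17 ),91 * pi] 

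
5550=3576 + 1974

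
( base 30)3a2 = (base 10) 3002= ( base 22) 64a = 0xBBA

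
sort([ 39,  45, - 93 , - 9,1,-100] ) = [ -100, -93, - 9, 1,39,45]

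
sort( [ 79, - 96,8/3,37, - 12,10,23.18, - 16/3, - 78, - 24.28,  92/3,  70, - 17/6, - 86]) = [ - 96, - 86, - 78, - 24.28, - 12, - 16/3, - 17/6,8/3,10,23.18,92/3,37, 70,  79 ] 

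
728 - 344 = 384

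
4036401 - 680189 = 3356212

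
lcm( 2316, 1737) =6948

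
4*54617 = 218468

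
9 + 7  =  16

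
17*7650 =130050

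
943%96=79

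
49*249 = 12201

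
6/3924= 1/654 = 0.00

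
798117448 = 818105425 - 19987977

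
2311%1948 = 363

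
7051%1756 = 27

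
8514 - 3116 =5398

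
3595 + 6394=9989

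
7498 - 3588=3910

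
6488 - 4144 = 2344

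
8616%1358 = 468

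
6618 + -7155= -537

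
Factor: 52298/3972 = 79/6 = 2^ ( - 1)*3^( - 1)*79^1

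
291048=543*536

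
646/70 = 9 + 8/35 = 9.23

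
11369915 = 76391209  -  65021294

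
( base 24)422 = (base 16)932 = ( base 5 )33404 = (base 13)10C1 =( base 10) 2354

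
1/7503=1/7503 = 0.00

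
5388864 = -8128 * ( - 663) 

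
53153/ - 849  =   - 53153/849 = - 62.61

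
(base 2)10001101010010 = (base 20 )12c2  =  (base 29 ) ALN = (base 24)FGI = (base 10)9042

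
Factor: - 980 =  - 2^2*5^1 * 7^2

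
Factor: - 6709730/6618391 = -2^1*5^1*13^(-1)*17^1*29^1 * 311^( - 1)* 1361^1*1637^ ( - 1)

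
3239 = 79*41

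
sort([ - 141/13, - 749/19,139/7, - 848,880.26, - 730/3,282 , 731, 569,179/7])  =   [ - 848, - 730/3, - 749/19,-141/13,  139/7,179/7,282,569, 731 , 880.26 ] 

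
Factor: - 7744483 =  - 199^1*38917^1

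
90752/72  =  11344/9 = 1260.44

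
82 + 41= 123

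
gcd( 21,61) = 1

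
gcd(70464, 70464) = 70464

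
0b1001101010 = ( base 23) 13k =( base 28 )M2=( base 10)618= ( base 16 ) 26a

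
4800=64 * 75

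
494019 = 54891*9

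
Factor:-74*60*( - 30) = 2^4* 3^2* 5^2*37^1 = 133200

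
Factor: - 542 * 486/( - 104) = 65853/26 = 2^( -1)*3^5*13^( - 1 )*271^1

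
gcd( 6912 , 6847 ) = 1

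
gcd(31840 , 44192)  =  32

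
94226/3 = 94226/3 = 31408.67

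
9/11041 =9/11041= 0.00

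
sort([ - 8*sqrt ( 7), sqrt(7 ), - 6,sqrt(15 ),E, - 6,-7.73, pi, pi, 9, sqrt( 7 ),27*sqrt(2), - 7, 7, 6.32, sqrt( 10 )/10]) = [-8*sqrt( 7), - 7.73, - 7, - 6, - 6, sqrt(10 ) /10,sqrt(7 ), sqrt(7 ) , E,pi,pi, sqrt( 15 ), 6.32, 7, 9,27*sqrt(2 ) ] 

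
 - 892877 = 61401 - 954278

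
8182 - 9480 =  - 1298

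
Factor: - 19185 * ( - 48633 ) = 3^2 * 5^1*13^1*29^1*43^1*1279^1 = 933024105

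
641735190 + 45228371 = 686963561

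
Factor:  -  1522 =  - 2^1*761^1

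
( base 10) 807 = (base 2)1100100111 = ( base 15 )38C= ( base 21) 1H9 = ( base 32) P7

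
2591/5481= 2591/5481 =0.47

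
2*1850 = 3700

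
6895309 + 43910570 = 50805879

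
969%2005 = 969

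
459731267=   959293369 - 499562102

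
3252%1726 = 1526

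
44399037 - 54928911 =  - 10529874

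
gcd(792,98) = 2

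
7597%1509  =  52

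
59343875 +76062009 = 135405884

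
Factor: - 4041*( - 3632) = 2^4* 3^2*227^1*449^1 = 14676912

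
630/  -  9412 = -1 + 4391/4706 = - 0.07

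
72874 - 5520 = 67354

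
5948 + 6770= 12718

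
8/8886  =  4/4443 = 0.00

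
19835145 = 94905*209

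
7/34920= 7/34920 = 0.00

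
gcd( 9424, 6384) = 304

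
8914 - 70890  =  -61976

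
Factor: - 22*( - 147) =3234 = 2^1*3^1*7^2*11^1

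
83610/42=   13935/7 = 1990.71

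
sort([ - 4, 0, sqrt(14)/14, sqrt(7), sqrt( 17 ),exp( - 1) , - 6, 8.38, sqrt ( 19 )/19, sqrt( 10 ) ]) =[ - 6, - 4, 0, sqrt( 19 )/19 , sqrt( 14)/14, exp ( - 1), sqrt( 7), sqrt( 10 ),sqrt( 17) , 8.38]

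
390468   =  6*65078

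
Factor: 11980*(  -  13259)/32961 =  - 2^2*3^(-1)*5^1*599^1*10987^ ( - 1 )*13259^1= - 158842820/32961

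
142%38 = 28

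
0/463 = 0 = 0.00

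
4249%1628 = 993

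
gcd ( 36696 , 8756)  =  44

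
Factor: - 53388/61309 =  - 2^2*3^2*37^(  -  1)*1483^1*1657^( - 1 ) 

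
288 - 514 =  - 226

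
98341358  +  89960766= 188302124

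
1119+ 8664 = 9783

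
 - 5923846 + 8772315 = 2848469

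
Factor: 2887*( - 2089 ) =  - 6030943 = - 2089^1*2887^1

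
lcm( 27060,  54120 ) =54120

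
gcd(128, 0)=128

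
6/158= 3/79= 0.04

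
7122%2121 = 759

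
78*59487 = 4639986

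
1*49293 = 49293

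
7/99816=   7/99816 = 0.00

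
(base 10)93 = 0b1011101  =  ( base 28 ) 39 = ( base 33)2R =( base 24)3L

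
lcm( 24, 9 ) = 72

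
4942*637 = 3148054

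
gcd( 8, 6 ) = 2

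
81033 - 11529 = 69504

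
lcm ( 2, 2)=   2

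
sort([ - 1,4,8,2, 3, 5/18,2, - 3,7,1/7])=[ - 3 , - 1, 1/7,5/18,2,2,3,4,7,8 ]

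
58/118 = 29/59 = 0.49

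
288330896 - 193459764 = 94871132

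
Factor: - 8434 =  - 2^1*4217^1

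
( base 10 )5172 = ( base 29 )64A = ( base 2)1010000110100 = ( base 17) 10f4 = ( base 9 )7076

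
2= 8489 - 8487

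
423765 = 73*5805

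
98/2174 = 49/1087 = 0.05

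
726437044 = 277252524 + 449184520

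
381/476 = 381/476 =0.80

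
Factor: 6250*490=3062500  =  2^2* 5^6*7^2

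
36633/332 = 36633/332  =  110.34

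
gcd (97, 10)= 1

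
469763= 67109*7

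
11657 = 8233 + 3424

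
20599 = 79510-58911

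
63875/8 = 63875/8 = 7984.38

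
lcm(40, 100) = 200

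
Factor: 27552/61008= 14/31 = 2^1*7^1 *31^(  -  1)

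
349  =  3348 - 2999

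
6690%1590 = 330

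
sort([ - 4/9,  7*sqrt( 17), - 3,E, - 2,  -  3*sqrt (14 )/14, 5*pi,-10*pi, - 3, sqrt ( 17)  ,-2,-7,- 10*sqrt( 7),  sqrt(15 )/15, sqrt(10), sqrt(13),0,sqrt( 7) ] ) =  [ - 10 *pi, - 10*sqrt(7),  -  7, - 3 , - 3, - 2, - 2, - 3 *sqrt(14)/14, - 4/9,0,sqrt( 15)/15,sqrt(7 ),E,sqrt( 10),  sqrt ( 13),sqrt(17),5*pi, 7*sqrt( 17)] 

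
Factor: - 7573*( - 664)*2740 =13778013280 = 2^5*5^1*83^1*137^1*7573^1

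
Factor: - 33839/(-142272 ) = 2^( - 6 )*3^( - 2) *137^1  =  137/576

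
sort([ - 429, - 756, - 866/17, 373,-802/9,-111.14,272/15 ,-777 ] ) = [-777,-756, - 429, - 111.14,-802/9 , - 866/17,272/15  ,  373]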